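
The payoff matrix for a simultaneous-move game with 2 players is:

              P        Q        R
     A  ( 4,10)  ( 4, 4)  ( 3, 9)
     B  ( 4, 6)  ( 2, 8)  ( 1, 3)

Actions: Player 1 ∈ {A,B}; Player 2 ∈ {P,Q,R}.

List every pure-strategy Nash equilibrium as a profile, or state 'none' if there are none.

NE set: (A,P)

(A,P): NE
(A,Q): not NE [P2→P gives 10>4]
(A,R): not NE [P2→P gives 10>9]
(B,P): not NE [P2→Q gives 8>6]
(B,Q): not NE [P1→A gives 4>2]
(B,R): not NE [P1→A gives 3>1; P2→Q gives 8>3]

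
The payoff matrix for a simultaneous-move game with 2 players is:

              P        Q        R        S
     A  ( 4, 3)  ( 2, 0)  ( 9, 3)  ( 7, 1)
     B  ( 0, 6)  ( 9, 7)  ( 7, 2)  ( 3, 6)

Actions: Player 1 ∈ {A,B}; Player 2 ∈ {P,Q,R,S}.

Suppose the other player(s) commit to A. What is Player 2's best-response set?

BR_2 = {P,R}

u_2(P vs A) = 3
u_2(Q vs A) = 0
u_2(R vs A) = 3
u_2(S vs A) = 1
max payoff 3 at {P,R}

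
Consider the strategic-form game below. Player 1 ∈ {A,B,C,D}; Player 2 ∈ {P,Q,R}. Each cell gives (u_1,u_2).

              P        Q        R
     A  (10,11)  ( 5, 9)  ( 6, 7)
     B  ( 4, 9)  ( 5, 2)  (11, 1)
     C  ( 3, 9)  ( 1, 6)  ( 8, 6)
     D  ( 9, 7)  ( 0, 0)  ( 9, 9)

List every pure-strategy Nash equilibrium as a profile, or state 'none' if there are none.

(A,P): NE
(A,Q): not NE [P2→P gives 11>9]
(A,R): not NE [P1→B gives 11>6; P2→P gives 11>7]
(B,P): not NE [P1→A gives 10>4]
(B,Q): not NE [P2→P gives 9>2]
(B,R): not NE [P2→P gives 9>1]
(C,P): not NE [P1→A gives 10>3]
(C,Q): not NE [P1→B gives 5>1; P2→P gives 9>6]
(C,R): not NE [P1→B gives 11>8; P2→P gives 9>6]
(D,P): not NE [P1→A gives 10>9; P2→R gives 9>7]
(D,Q): not NE [P1→B gives 5>0; P2→R gives 9>0]
(D,R): not NE [P1→B gives 11>9]

NE set: (A,P)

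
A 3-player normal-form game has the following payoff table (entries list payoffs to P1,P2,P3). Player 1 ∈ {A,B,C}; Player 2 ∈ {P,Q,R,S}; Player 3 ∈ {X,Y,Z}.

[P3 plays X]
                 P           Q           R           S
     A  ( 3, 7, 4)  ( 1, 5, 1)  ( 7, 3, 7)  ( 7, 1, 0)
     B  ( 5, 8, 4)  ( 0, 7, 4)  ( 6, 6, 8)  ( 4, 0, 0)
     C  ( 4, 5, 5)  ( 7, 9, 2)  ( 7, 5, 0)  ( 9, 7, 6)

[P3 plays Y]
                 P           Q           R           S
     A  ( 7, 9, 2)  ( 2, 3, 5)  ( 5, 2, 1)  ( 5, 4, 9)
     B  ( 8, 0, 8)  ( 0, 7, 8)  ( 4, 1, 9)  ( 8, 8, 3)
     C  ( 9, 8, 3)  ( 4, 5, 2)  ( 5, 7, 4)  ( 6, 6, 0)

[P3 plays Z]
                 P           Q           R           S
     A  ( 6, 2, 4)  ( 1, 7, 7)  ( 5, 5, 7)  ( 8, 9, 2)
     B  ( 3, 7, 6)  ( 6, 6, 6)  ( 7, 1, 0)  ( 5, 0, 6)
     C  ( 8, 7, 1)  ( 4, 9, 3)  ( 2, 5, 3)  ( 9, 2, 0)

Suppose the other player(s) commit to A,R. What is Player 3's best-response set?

P3 best: {X,Z}

u_3(X vs A,R) = 7
u_3(Y vs A,R) = 1
u_3(Z vs A,R) = 7
max payoff 7 at {X,Z}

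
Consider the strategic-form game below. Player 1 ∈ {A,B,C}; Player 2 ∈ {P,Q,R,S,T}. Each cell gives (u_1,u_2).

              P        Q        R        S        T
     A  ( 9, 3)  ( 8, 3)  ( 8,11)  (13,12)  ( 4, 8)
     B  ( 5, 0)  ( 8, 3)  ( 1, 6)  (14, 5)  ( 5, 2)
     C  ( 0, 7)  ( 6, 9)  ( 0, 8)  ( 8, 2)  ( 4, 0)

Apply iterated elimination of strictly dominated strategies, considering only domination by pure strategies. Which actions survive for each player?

Survivors P1:{A,B} P2:{R,S}

P1 drop C (B beats it: P:5>0 Q:8>6 R:1>0 S:14>8 T:5>4)
P2 drop P (R beats it: A:11>3 B:6>0)
P2 drop Q (R beats it: A:11>3 B:6>3)
P2 drop T (R beats it: A:11>8 B:6>2)
P1→{A,B} P2→{R,S}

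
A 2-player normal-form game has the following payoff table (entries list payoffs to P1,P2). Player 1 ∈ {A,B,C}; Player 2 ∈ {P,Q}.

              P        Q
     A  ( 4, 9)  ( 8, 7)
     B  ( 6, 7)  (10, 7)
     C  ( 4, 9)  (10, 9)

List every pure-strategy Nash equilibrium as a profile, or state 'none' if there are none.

(A,P): not NE [P1→B gives 6>4]
(A,Q): not NE [P1→C gives 10>8; P2→P gives 9>7]
(B,P): NE
(B,Q): NE
(C,P): not NE [P1→B gives 6>4]
(C,Q): NE

NE set: (B,P), (B,Q), (C,Q)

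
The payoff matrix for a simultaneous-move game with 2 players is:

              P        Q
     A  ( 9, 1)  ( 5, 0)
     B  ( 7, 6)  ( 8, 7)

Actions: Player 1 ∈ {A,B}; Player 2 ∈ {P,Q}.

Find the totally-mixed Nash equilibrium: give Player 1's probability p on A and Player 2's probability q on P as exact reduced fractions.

P1 indiff ⇒ q·9+(1-q)·5 = q·7+(1-q)·8 ⇒ q(2) = (1-q)(3) ⇒ q = 3/5
P2 indiff ⇒ p·1+(1-p)·6 = p·0+(1-p)·7 ⇒ p(1) = (1-p)(1) ⇒ p = 1/2

(p,q) = (1/2, 3/5)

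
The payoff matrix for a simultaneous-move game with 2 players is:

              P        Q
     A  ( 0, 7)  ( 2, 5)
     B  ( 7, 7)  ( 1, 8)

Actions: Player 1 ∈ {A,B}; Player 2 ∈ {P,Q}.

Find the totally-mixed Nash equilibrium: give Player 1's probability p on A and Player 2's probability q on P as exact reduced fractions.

P1 indiff ⇒ q·0+(1-q)·2 = q·7+(1-q)·1 ⇒ q(-7) = (1-q)(-1) ⇒ q = 1/8
P2 indiff ⇒ p·7+(1-p)·7 = p·5+(1-p)·8 ⇒ p(2) = (1-p)(1) ⇒ p = 1/3

P1 mixes 1/3 on A; P2 mixes 1/8 on P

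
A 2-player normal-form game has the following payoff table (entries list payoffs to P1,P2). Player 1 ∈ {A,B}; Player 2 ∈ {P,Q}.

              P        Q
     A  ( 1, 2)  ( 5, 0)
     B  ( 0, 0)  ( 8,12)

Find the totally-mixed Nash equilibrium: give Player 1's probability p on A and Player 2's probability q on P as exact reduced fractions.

(p,q) = (6/7, 3/4)

P1 indiff ⇒ q·1+(1-q)·5 = q·0+(1-q)·8 ⇒ q(1) = (1-q)(3) ⇒ q = 3/4
P2 indiff ⇒ p·2+(1-p)·0 = p·0+(1-p)·12 ⇒ p(2) = (1-p)(12) ⇒ p = 6/7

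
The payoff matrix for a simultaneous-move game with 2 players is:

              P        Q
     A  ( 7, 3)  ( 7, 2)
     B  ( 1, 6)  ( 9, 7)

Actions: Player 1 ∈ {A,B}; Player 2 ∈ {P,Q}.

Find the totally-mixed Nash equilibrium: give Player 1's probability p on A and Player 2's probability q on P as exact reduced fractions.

P1 mixes 1/2 on A; P2 mixes 1/4 on P

P1 indiff ⇒ q·7+(1-q)·7 = q·1+(1-q)·9 ⇒ q(6) = (1-q)(2) ⇒ q = 1/4
P2 indiff ⇒ p·3+(1-p)·6 = p·2+(1-p)·7 ⇒ p(1) = (1-p)(1) ⇒ p = 1/2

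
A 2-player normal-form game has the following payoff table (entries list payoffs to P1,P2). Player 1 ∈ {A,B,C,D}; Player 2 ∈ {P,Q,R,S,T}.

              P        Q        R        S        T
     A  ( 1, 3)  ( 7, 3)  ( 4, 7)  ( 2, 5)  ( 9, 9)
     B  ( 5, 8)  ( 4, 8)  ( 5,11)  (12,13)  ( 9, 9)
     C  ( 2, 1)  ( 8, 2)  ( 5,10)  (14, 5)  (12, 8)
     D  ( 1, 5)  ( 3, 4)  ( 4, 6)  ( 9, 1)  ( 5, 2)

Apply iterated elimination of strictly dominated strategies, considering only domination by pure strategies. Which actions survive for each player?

P1 drop A (C beats it: P:2>1 Q:8>7 R:5>4 S:14>2 T:12>9)
P1 drop D (B beats it: P:5>1 Q:4>3 R:5>4 S:12>9 T:9>5)
P2 drop P (R beats it: B:11>8 C:10>1)
P2 drop Q (R beats it: B:11>8 C:10>2)
P2 drop T (R beats it: B:11>9 C:10>8)
P1→{B,C} P2→{R,S}

IESDS → P1:{B,C} P2:{R,S}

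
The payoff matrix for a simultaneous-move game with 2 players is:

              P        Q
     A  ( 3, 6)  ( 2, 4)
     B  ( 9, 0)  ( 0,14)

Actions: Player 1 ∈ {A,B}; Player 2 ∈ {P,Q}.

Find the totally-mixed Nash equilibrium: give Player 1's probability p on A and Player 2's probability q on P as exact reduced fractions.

P1 indiff ⇒ q·3+(1-q)·2 = q·9+(1-q)·0 ⇒ q(-6) = (1-q)(-2) ⇒ q = 1/4
P2 indiff ⇒ p·6+(1-p)·0 = p·4+(1-p)·14 ⇒ p(2) = (1-p)(14) ⇒ p = 7/8

p=7/8, q=1/4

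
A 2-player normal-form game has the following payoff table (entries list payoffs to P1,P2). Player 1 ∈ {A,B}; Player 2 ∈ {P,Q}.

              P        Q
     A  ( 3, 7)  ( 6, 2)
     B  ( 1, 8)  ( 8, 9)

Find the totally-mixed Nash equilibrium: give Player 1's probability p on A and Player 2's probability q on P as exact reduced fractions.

P1 indiff ⇒ q·3+(1-q)·6 = q·1+(1-q)·8 ⇒ q(2) = (1-q)(2) ⇒ q = 1/2
P2 indiff ⇒ p·7+(1-p)·8 = p·2+(1-p)·9 ⇒ p(5) = (1-p)(1) ⇒ p = 1/6

(p,q) = (1/6, 1/2)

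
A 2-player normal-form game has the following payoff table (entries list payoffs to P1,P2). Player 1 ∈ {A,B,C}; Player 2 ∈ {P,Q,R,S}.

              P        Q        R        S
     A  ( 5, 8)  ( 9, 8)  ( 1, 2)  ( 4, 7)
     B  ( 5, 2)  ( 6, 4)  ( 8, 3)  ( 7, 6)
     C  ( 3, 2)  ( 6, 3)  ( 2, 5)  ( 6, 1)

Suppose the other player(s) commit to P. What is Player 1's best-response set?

argmax u_1 = {A,B}

u_1(A vs P) = 5
u_1(B vs P) = 5
u_1(C vs P) = 3
max payoff 5 at {A,B}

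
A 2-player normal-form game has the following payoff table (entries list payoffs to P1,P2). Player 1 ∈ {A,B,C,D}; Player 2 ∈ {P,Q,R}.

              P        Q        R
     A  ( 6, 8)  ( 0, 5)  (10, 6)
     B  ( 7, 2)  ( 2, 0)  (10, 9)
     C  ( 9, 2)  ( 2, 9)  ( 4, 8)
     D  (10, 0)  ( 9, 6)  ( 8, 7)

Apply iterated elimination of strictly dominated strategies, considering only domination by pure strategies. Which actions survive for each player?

P1 drop C (D beats it: P:10>9 Q:9>2 R:8>4)
P2 drop Q (R beats it: A:6>5 B:9>0 D:7>6)
P1→{A,B,D} P2→{P,R}

IESDS → P1:{A,B,D} P2:{P,R}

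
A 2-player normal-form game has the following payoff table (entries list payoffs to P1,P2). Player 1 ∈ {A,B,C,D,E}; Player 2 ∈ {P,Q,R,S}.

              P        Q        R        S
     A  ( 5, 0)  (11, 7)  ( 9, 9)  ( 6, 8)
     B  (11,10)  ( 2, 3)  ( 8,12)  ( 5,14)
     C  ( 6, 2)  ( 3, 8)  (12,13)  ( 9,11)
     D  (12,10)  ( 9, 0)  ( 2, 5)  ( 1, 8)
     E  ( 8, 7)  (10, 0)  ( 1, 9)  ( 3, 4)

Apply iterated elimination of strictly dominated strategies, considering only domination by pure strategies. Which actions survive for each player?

P2 drop Q (R beats it: A:9>7 B:12>3 C:13>8 D:5>0 E:9>0)
P1 drop A (C beats it: P:6>5 R:12>9 S:9>6)
P1 drop E (B beats it: P:11>8 R:8>1 S:5>3)
P1→{B,C,D} P2→{P,R,S}

IESDS → P1:{B,C,D} P2:{P,R,S}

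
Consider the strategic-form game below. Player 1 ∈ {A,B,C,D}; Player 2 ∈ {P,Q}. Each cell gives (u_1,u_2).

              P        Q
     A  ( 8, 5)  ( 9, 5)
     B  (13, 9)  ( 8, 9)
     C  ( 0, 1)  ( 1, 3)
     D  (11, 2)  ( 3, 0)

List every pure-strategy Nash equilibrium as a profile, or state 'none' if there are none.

(A,P): not NE [P1→B gives 13>8]
(A,Q): NE
(B,P): NE
(B,Q): not NE [P1→A gives 9>8]
(C,P): not NE [P1→B gives 13>0; P2→Q gives 3>1]
(C,Q): not NE [P1→A gives 9>1]
(D,P): not NE [P1→B gives 13>11]
(D,Q): not NE [P1→A gives 9>3; P2→P gives 2>0]

NE set: (A,Q), (B,P)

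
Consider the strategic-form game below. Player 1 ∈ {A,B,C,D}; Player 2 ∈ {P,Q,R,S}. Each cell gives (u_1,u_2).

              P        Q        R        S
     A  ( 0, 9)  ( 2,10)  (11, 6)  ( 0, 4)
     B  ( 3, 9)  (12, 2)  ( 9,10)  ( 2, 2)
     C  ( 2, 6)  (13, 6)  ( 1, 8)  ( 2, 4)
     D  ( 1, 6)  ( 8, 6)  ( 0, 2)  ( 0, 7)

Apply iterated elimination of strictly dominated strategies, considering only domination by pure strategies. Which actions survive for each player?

Survivors P1:{A,B,C} P2:{P,Q,R}

P1 drop D (B beats it: P:3>1 Q:12>8 R:9>0 S:2>0)
P2 drop S (P beats it: A:9>4 B:9>2 C:6>4)
P1→{A,B,C} P2→{P,Q,R}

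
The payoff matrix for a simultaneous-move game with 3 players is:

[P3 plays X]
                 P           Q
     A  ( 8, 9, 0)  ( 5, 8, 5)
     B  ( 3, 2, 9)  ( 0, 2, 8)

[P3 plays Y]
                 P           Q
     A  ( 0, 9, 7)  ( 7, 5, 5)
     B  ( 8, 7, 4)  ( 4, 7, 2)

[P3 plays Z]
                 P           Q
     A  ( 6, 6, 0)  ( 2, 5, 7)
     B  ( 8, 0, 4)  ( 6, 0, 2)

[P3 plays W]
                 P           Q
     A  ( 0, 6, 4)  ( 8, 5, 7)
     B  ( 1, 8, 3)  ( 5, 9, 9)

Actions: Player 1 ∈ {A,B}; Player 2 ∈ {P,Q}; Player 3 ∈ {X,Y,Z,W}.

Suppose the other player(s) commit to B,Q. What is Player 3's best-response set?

u_3(X vs B,Q) = 8
u_3(Y vs B,Q) = 2
u_3(Z vs B,Q) = 2
u_3(W vs B,Q) = 9
max payoff 9 at {W}

argmax u_3 = {W}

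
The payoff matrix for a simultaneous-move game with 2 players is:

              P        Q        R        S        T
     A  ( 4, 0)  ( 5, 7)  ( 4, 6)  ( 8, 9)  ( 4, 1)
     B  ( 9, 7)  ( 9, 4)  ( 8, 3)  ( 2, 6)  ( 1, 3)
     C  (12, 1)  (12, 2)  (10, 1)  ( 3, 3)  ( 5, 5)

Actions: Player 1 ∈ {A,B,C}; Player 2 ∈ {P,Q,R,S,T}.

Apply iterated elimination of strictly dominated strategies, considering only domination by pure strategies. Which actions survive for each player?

IESDS → P1:{A,C} P2:{S,T}

P1 drop B (C beats it: P:12>9 Q:12>9 R:10>8 S:3>2 T:5>1)
P2 drop P (Q beats it: A:7>0 C:2>1)
P2 drop Q (S beats it: A:9>7 C:3>2)
P2 drop R (S beats it: A:9>6 C:3>1)
P1→{A,C} P2→{S,T}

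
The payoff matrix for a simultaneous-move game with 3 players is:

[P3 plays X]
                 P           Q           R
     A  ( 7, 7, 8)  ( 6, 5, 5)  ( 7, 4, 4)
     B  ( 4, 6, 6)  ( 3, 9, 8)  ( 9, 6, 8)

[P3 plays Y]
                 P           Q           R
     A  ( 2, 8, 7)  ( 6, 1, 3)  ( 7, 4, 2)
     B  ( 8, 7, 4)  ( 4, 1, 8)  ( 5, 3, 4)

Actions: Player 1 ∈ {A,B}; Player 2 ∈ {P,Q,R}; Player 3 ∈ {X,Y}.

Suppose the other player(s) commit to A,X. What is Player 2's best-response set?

P2 best: {P}

u_2(P vs A,X) = 7
u_2(Q vs A,X) = 5
u_2(R vs A,X) = 4
max payoff 7 at {P}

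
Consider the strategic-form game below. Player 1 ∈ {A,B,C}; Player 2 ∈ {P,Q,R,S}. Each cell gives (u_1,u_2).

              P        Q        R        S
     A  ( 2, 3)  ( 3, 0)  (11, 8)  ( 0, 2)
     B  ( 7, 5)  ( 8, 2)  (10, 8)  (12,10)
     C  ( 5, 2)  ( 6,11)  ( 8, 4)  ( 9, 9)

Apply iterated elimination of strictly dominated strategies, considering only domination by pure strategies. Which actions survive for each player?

Remaining: P1:{A,B} P2:{R,S}

P1 drop C (B beats it: P:7>5 Q:8>6 R:10>8 S:12>9)
P2 drop P (R beats it: A:8>3 B:8>5)
P2 drop Q (R beats it: A:8>0 B:8>2)
P1→{A,B} P2→{R,S}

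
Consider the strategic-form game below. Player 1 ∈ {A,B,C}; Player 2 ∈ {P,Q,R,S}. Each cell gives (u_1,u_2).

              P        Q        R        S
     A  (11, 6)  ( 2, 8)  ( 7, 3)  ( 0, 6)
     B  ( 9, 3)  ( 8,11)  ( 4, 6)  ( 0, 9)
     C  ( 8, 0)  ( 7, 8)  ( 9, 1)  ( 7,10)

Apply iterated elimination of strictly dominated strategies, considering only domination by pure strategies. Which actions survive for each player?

P2 drop P (Q beats it: A:8>6 B:11>3 C:8>0)
P1 drop A (C beats it: Q:7>2 R:9>7 S:7>0)
P2 drop R (Q beats it: B:11>6 C:8>1)
P1→{B,C} P2→{Q,S}

Remaining: P1:{B,C} P2:{Q,S}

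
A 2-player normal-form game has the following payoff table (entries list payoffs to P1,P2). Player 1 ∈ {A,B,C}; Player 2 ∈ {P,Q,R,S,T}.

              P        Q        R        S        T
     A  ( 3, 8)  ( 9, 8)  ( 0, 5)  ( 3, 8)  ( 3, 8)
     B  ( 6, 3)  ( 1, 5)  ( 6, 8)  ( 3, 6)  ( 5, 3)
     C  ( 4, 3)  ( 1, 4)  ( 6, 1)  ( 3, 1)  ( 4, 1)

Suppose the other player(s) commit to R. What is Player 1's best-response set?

argmax u_1 = {B,C}

u_1(A vs R) = 0
u_1(B vs R) = 6
u_1(C vs R) = 6
max payoff 6 at {B,C}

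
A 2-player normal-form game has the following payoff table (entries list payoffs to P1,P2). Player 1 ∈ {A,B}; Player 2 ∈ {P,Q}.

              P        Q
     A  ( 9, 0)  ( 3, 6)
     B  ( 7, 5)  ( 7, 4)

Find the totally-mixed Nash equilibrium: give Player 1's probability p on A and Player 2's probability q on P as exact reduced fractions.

P1 indiff ⇒ q·9+(1-q)·3 = q·7+(1-q)·7 ⇒ q(2) = (1-q)(4) ⇒ q = 2/3
P2 indiff ⇒ p·0+(1-p)·5 = p·6+(1-p)·4 ⇒ p(-6) = (1-p)(-1) ⇒ p = 1/7

p=1/7, q=2/3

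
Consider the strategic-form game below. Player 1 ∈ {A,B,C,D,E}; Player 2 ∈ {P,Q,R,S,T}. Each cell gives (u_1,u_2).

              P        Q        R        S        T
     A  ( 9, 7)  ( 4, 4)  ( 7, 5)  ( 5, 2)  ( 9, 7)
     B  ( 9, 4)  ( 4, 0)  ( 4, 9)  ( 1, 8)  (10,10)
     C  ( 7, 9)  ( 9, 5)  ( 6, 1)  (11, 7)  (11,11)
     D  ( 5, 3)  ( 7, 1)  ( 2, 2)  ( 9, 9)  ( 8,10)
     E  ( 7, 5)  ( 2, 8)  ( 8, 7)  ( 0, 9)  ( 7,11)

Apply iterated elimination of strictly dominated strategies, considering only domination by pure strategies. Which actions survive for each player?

P1 drop D (C beats it: P:7>5 Q:9>7 R:6>2 S:11>9 T:11>8)
P2 drop Q (T beats it: A:7>4 B:10>0 C:11>5 E:11>8)
P2 drop R (T beats it: A:7>5 B:10>9 C:11>1 E:11>7)
P1 drop E (A beats it: P:9>7 S:5>0 T:9>7)
P2 drop S (T beats it: A:7>2 B:10>8 C:11>7)
P1→{A,B,C} P2→{P,T}

IESDS → P1:{A,B,C} P2:{P,T}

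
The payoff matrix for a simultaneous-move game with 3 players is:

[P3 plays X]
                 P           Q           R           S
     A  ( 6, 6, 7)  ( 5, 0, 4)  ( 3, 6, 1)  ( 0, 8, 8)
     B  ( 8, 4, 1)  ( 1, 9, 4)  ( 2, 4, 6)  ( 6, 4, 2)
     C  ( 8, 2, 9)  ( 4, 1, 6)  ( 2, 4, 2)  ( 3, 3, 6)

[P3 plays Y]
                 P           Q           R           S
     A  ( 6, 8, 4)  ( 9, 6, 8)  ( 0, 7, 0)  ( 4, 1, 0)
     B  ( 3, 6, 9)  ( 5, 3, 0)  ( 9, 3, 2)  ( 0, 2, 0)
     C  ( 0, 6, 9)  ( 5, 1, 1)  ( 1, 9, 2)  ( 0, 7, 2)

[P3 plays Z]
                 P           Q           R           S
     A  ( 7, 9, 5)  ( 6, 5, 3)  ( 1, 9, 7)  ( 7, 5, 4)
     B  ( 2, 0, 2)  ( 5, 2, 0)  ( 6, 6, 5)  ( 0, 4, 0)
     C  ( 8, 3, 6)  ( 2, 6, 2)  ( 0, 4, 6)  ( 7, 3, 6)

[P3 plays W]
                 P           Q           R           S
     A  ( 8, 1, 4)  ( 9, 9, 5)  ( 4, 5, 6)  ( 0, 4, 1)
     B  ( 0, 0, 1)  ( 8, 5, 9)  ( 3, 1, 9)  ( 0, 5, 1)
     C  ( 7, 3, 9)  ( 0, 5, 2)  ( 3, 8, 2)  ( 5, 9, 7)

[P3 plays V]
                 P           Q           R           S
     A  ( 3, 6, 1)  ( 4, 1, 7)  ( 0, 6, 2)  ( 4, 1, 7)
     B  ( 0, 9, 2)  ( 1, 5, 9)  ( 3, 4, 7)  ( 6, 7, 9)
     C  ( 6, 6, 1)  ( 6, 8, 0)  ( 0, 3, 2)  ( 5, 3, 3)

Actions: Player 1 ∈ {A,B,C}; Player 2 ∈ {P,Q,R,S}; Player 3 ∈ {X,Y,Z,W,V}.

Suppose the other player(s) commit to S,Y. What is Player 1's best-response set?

u_1(A vs S,Y) = 4
u_1(B vs S,Y) = 0
u_1(C vs S,Y) = 0
max payoff 4 at {A}

argmax u_1 = {A}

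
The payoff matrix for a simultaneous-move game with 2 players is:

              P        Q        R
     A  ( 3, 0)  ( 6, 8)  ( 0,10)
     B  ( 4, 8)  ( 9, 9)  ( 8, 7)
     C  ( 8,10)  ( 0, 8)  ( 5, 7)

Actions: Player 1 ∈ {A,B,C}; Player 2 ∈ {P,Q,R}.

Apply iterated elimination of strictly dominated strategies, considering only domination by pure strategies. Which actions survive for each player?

Survivors P1:{B,C} P2:{P,Q}

P1 drop A (B beats it: P:4>3 Q:9>6 R:8>0)
P2 drop R (P beats it: B:8>7 C:10>7)
P1→{B,C} P2→{P,Q}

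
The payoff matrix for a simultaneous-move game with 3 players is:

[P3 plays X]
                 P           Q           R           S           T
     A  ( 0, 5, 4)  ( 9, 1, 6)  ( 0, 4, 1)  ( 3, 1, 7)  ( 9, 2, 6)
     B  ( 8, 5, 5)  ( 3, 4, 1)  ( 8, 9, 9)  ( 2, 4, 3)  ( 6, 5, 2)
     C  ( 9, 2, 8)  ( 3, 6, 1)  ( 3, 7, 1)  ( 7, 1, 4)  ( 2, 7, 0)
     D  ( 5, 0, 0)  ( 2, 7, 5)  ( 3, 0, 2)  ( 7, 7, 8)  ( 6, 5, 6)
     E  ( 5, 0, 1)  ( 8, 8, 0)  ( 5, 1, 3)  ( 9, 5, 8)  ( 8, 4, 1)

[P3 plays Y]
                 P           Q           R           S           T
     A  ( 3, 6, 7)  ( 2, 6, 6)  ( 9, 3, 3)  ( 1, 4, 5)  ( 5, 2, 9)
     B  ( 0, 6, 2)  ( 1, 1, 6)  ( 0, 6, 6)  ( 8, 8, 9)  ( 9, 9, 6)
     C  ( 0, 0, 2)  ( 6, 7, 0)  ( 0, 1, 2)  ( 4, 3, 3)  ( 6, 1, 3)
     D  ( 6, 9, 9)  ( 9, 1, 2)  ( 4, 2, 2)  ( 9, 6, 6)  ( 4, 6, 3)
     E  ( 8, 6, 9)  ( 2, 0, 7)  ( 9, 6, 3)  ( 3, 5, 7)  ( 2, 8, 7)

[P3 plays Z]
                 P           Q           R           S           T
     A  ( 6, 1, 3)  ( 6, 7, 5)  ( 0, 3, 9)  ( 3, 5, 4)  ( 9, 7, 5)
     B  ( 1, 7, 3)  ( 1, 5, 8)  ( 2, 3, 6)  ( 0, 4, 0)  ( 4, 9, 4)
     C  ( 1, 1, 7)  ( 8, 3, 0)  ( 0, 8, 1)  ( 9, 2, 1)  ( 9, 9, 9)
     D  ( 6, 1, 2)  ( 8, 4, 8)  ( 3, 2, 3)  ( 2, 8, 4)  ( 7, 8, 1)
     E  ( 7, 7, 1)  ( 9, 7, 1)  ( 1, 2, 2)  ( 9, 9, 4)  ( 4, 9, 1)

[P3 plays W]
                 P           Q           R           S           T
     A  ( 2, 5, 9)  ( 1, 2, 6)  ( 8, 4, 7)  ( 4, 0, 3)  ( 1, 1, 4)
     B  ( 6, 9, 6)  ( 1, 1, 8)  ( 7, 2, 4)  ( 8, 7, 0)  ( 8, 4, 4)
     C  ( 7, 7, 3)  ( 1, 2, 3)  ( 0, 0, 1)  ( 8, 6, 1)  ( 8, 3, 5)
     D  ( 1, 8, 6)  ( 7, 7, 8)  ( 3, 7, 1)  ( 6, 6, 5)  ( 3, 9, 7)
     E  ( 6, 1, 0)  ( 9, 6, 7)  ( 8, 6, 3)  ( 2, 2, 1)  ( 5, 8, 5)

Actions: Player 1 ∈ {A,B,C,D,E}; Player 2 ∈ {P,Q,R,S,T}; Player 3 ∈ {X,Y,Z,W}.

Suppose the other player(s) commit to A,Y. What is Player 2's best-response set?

argmax u_2 = {P,Q}

u_2(P vs A,Y) = 6
u_2(Q vs A,Y) = 6
u_2(R vs A,Y) = 3
u_2(S vs A,Y) = 4
u_2(T vs A,Y) = 2
max payoff 6 at {P,Q}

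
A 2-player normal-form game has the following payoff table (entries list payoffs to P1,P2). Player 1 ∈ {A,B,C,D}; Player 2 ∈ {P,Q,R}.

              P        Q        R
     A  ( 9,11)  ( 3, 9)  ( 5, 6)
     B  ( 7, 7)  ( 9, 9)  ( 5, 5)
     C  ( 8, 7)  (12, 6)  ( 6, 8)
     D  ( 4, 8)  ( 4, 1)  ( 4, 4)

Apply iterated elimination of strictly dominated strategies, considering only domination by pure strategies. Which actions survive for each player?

IESDS → P1:{A,C} P2:{P,R}

P1 drop B (C beats it: P:8>7 Q:12>9 R:6>5)
P1 drop D (C beats it: P:8>4 Q:12>4 R:6>4)
P2 drop Q (P beats it: A:11>9 C:7>6)
P1→{A,C} P2→{P,R}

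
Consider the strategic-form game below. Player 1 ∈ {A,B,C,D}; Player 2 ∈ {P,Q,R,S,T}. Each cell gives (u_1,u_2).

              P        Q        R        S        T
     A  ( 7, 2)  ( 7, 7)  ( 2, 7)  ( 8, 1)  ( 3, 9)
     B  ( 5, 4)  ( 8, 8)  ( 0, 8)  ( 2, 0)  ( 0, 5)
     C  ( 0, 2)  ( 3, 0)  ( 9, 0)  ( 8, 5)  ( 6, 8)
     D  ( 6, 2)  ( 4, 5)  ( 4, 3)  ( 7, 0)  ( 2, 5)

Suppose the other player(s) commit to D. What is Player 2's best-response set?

argmax u_2 = {Q,T}

u_2(P vs D) = 2
u_2(Q vs D) = 5
u_2(R vs D) = 3
u_2(S vs D) = 0
u_2(T vs D) = 5
max payoff 5 at {Q,T}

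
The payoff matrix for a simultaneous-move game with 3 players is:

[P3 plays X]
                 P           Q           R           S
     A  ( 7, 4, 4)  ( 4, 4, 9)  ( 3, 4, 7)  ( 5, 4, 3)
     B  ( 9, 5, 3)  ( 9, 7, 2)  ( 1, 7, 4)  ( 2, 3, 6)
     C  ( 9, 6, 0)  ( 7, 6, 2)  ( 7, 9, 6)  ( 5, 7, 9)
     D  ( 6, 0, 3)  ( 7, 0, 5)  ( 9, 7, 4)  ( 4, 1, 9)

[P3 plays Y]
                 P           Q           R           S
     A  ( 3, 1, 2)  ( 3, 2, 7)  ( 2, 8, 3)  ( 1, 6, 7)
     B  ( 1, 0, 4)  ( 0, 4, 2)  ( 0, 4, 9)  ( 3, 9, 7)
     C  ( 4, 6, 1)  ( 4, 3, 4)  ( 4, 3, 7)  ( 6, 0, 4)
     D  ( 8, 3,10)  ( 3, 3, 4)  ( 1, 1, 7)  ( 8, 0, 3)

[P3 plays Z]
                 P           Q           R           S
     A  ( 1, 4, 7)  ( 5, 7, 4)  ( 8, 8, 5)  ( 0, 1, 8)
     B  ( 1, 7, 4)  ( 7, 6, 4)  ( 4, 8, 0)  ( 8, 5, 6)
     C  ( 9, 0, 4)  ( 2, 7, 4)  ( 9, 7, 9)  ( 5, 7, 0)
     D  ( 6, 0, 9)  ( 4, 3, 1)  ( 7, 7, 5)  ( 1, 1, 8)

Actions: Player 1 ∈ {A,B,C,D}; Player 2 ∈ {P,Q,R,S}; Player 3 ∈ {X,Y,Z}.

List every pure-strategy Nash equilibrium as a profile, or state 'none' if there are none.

Nash profiles: (C,R,Z), (D,P,Y)

(A,P,X): not NE [P1→C gives 9>7; P3→Z gives 7>4]
(A,P,Y): not NE [P1→D gives 8>3; P2→R gives 8>1; P3→Z gives 7>2]
(A,P,Z): not NE [P1→C gives 9>1; P2→R gives 8>4]
(A,Q,X): not NE [P1→B gives 9>4]
(A,Q,Y): not NE [P1→C gives 4>3; P2→R gives 8>2; P3→X gives 9>7]
(A,Q,Z): not NE [P1→B gives 7>5; P2→R gives 8>7; P3→X gives 9>4]
(A,R,X): not NE [P1→D gives 9>3]
(A,R,Y): not NE [P1→C gives 4>2; P3→X gives 7>3]
(A,R,Z): not NE [P1→C gives 9>8; P3→X gives 7>5]
(A,S,X): not NE [P3→Z gives 8>3]
(A,S,Y): not NE [P1→D gives 8>1; P2→R gives 8>6; P3→Z gives 8>7]
(A,S,Z): not NE [P1→B gives 8>0; P2→R gives 8>1]
(B,P,X): not NE [P2→R gives 7>5; P3→Z gives 4>3]
(B,P,Y): not NE [P1→D gives 8>1; P2→S gives 9>0]
(B,P,Z): not NE [P1→C gives 9>1; P2→R gives 8>7]
(B,Q,X): not NE [P3→Z gives 4>2]
(B,Q,Y): not NE [P1→C gives 4>0; P2→S gives 9>4; P3→Z gives 4>2]
(B,Q,Z): not NE [P2→R gives 8>6]
(B,R,X): not NE [P1→D gives 9>1; P3→Y gives 9>4]
(B,R,Y): not NE [P1→C gives 4>0; P2→S gives 9>4]
(B,R,Z): not NE [P1→C gives 9>4; P3→Y gives 9>0]
(B,S,X): not NE [P1→C gives 5>2; P2→R gives 7>3; P3→Y gives 7>6]
(B,S,Y): not NE [P1→D gives 8>3]
(B,S,Z): not NE [P2→R gives 8>5; P3→Y gives 7>6]
(C,P,X): not NE [P2→R gives 9>6; P3→Z gives 4>0]
(C,P,Y): not NE [P1→D gives 8>4; P3→Z gives 4>1]
(C,P,Z): not NE [P2→S gives 7>0]
(C,Q,X): not NE [P1→B gives 9>7; P2→R gives 9>6; P3→Z gives 4>2]
(C,Q,Y): not NE [P2→P gives 6>3]
(C,Q,Z): not NE [P1→B gives 7>2]
(C,R,X): not NE [P1→D gives 9>7; P3→Z gives 9>6]
(C,R,Y): not NE [P2→P gives 6>3; P3→Z gives 9>7]
(C,R,Z): NE
(C,S,X): not NE [P2→R gives 9>7]
(C,S,Y): not NE [P1→D gives 8>6; P2→P gives 6>0; P3→X gives 9>4]
(C,S,Z): not NE [P1→B gives 8>5; P3→X gives 9>0]
(D,P,X): not NE [P1→C gives 9>6; P2→R gives 7>0; P3→Y gives 10>3]
(D,P,Y): NE
(D,P,Z): not NE [P1→C gives 9>6; P2→R gives 7>0; P3→Y gives 10>9]
(D,Q,X): not NE [P1→B gives 9>7; P2→R gives 7>0]
(D,Q,Y): not NE [P1→C gives 4>3; P3→X gives 5>4]
(D,Q,Z): not NE [P1→B gives 7>4; P2→R gives 7>3; P3→X gives 5>1]
(D,R,X): not NE [P3→Y gives 7>4]
(D,R,Y): not NE [P1→C gives 4>1; P2→Q gives 3>1]
(D,R,Z): not NE [P1→C gives 9>7; P3→Y gives 7>5]
(D,S,X): not NE [P1→C gives 5>4; P2→R gives 7>1]
(D,S,Y): not NE [P2→Q gives 3>0; P3→X gives 9>3]
(D,S,Z): not NE [P1→B gives 8>1; P2→R gives 7>1; P3→X gives 9>8]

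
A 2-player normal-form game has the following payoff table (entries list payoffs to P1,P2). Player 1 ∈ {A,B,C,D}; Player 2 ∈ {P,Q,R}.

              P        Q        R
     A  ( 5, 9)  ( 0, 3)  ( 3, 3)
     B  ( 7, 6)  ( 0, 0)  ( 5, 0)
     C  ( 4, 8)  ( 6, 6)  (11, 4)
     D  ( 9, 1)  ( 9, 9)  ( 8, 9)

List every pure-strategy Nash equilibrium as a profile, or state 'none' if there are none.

Nash profiles: (D,Q)

(A,P): not NE [P1→D gives 9>5]
(A,Q): not NE [P1→D gives 9>0; P2→P gives 9>3]
(A,R): not NE [P1→C gives 11>3; P2→P gives 9>3]
(B,P): not NE [P1→D gives 9>7]
(B,Q): not NE [P1→D gives 9>0; P2→P gives 6>0]
(B,R): not NE [P1→C gives 11>5; P2→P gives 6>0]
(C,P): not NE [P1→D gives 9>4]
(C,Q): not NE [P1→D gives 9>6; P2→P gives 8>6]
(C,R): not NE [P2→P gives 8>4]
(D,P): not NE [P2→R gives 9>1]
(D,Q): NE
(D,R): not NE [P1→C gives 11>8]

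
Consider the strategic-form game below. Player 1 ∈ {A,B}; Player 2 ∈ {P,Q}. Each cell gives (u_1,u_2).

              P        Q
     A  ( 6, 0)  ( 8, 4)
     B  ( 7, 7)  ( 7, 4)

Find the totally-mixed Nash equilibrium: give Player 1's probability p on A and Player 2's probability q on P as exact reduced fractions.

p=3/7, q=1/2

P1 indiff ⇒ q·6+(1-q)·8 = q·7+(1-q)·7 ⇒ q(-1) = (1-q)(-1) ⇒ q = 1/2
P2 indiff ⇒ p·0+(1-p)·7 = p·4+(1-p)·4 ⇒ p(-4) = (1-p)(-3) ⇒ p = 3/7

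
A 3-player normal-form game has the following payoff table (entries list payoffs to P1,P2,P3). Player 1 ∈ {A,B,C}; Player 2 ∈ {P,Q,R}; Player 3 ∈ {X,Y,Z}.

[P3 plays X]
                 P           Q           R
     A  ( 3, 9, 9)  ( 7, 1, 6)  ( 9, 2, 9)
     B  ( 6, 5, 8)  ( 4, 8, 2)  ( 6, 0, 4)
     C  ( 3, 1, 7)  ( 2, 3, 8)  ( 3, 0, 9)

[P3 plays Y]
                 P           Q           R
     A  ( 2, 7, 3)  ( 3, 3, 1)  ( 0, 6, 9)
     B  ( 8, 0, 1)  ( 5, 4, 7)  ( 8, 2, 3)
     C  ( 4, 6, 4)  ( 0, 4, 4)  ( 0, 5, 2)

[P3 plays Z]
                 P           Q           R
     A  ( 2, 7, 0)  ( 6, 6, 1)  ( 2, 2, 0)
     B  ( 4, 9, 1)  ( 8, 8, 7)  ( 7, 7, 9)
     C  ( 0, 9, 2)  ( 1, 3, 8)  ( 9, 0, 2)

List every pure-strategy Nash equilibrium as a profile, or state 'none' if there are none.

PSNE = {(B,Q,Y)}

(A,P,X): not NE [P1→B gives 6>3]
(A,P,Y): not NE [P1→B gives 8>2; P3→X gives 9>3]
(A,P,Z): not NE [P1→B gives 4>2; P3→X gives 9>0]
(A,Q,X): not NE [P2→P gives 9>1]
(A,Q,Y): not NE [P1→B gives 5>3; P2→P gives 7>3; P3→X gives 6>1]
(A,Q,Z): not NE [P1→B gives 8>6; P2→P gives 7>6; P3→X gives 6>1]
(A,R,X): not NE [P2→P gives 9>2]
(A,R,Y): not NE [P1→B gives 8>0; P2→P gives 7>6]
(A,R,Z): not NE [P1→C gives 9>2; P2→P gives 7>2; P3→Y gives 9>0]
(B,P,X): not NE [P2→Q gives 8>5]
(B,P,Y): not NE [P2→Q gives 4>0; P3→X gives 8>1]
(B,P,Z): not NE [P3→X gives 8>1]
(B,Q,X): not NE [P1→A gives 7>4; P3→Z gives 7>2]
(B,Q,Y): NE
(B,Q,Z): not NE [P2→P gives 9>8]
(B,R,X): not NE [P1→A gives 9>6; P2→Q gives 8>0; P3→Z gives 9>4]
(B,R,Y): not NE [P2→Q gives 4>2; P3→Z gives 9>3]
(B,R,Z): not NE [P1→C gives 9>7; P2→P gives 9>7]
(C,P,X): not NE [P1→B gives 6>3; P2→Q gives 3>1]
(C,P,Y): not NE [P1→B gives 8>4; P3→X gives 7>4]
(C,P,Z): not NE [P1→B gives 4>0; P3→X gives 7>2]
(C,Q,X): not NE [P1→A gives 7>2]
(C,Q,Y): not NE [P1→B gives 5>0; P2→P gives 6>4; P3→Z gives 8>4]
(C,Q,Z): not NE [P1→B gives 8>1; P2→P gives 9>3]
(C,R,X): not NE [P1→A gives 9>3; P2→Q gives 3>0]
(C,R,Y): not NE [P1→B gives 8>0; P2→P gives 6>5; P3→X gives 9>2]
(C,R,Z): not NE [P2→P gives 9>0; P3→X gives 9>2]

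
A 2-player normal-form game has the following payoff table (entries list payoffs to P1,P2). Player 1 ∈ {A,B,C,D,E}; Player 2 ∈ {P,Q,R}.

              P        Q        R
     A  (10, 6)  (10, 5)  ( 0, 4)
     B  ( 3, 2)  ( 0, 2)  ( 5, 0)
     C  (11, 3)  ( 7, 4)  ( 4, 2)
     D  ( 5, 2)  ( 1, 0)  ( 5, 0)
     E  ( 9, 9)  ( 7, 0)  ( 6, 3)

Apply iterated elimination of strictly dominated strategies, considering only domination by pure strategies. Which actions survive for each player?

P1 drop B (E beats it: P:9>3 Q:7>0 R:6>5)
P1 drop D (E beats it: P:9>5 Q:7>1 R:6>5)
P2 drop R (P beats it: A:6>4 C:3>2 E:9>3)
P1 drop E (A beats it: P:10>9 Q:10>7)
P1→{A,C} P2→{P,Q}

IESDS → P1:{A,C} P2:{P,Q}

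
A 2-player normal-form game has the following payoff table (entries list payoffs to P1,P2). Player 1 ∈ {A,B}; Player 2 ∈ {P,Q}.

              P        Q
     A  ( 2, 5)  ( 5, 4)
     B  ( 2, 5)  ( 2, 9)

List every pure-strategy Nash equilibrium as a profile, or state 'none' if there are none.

(A,P): NE
(A,Q): not NE [P2→P gives 5>4]
(B,P): not NE [P2→Q gives 9>5]
(B,Q): not NE [P1→A gives 5>2]

NE set: (A,P)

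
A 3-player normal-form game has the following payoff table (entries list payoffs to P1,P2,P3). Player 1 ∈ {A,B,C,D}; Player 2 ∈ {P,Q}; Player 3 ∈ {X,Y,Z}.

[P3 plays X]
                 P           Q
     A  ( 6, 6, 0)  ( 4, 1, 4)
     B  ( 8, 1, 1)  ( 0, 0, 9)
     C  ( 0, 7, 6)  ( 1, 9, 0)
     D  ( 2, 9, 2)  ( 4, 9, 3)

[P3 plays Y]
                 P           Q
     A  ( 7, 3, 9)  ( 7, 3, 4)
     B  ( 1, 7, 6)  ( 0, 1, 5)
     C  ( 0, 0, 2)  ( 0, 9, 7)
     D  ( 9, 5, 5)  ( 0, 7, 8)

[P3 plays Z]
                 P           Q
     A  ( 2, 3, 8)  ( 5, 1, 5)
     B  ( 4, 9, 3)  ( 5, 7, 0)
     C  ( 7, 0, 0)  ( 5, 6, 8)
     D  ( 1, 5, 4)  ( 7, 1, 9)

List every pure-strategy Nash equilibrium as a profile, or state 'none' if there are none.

(A,P,X): not NE [P1→B gives 8>6; P3→Y gives 9>0]
(A,P,Y): not NE [P1→D gives 9>7]
(A,P,Z): not NE [P1→C gives 7>2; P3→Y gives 9>8]
(A,Q,X): not NE [P2→P gives 6>1; P3→Z gives 5>4]
(A,Q,Y): not NE [P3→Z gives 5>4]
(A,Q,Z): not NE [P1→D gives 7>5; P2→P gives 3>1]
(B,P,X): not NE [P3→Y gives 6>1]
(B,P,Y): not NE [P1→D gives 9>1]
(B,P,Z): not NE [P1→C gives 7>4; P3→Y gives 6>3]
(B,Q,X): not NE [P1→D gives 4>0; P2→P gives 1>0]
(B,Q,Y): not NE [P1→A gives 7>0; P2→P gives 7>1; P3→X gives 9>5]
(B,Q,Z): not NE [P1→D gives 7>5; P2→P gives 9>7; P3→X gives 9>0]
(C,P,X): not NE [P1→B gives 8>0; P2→Q gives 9>7]
(C,P,Y): not NE [P1→D gives 9>0; P2→Q gives 9>0; P3→X gives 6>2]
(C,P,Z): not NE [P2→Q gives 6>0; P3→X gives 6>0]
(C,Q,X): not NE [P1→D gives 4>1; P3→Z gives 8>0]
(C,Q,Y): not NE [P1→A gives 7>0; P3→Z gives 8>7]
(C,Q,Z): not NE [P1→D gives 7>5]
(D,P,X): not NE [P1→B gives 8>2; P3→Y gives 5>2]
(D,P,Y): not NE [P2→Q gives 7>5]
(D,P,Z): not NE [P1→C gives 7>1; P3→Y gives 5>4]
(D,Q,X): not NE [P3→Z gives 9>3]
(D,Q,Y): not NE [P1→A gives 7>0; P3→Z gives 9>8]
(D,Q,Z): not NE [P2→P gives 5>1]

Equilibria: none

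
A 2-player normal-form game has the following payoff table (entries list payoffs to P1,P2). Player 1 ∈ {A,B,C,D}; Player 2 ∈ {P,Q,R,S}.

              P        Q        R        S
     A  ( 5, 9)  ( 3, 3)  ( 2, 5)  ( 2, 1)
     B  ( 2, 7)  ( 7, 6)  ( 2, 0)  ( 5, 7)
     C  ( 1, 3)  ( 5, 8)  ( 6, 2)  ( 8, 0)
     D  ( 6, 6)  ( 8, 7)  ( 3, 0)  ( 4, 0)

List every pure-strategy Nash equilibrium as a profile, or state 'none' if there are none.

Nash profiles: (D,Q)

(A,P): not NE [P1→D gives 6>5]
(A,Q): not NE [P1→D gives 8>3; P2→P gives 9>3]
(A,R): not NE [P1→C gives 6>2; P2→P gives 9>5]
(A,S): not NE [P1→C gives 8>2; P2→P gives 9>1]
(B,P): not NE [P1→D gives 6>2]
(B,Q): not NE [P1→D gives 8>7; P2→S gives 7>6]
(B,R): not NE [P1→C gives 6>2; P2→S gives 7>0]
(B,S): not NE [P1→C gives 8>5]
(C,P): not NE [P1→D gives 6>1; P2→Q gives 8>3]
(C,Q): not NE [P1→D gives 8>5]
(C,R): not NE [P2→Q gives 8>2]
(C,S): not NE [P2→Q gives 8>0]
(D,P): not NE [P2→Q gives 7>6]
(D,Q): NE
(D,R): not NE [P1→C gives 6>3; P2→Q gives 7>0]
(D,S): not NE [P1→C gives 8>4; P2→Q gives 7>0]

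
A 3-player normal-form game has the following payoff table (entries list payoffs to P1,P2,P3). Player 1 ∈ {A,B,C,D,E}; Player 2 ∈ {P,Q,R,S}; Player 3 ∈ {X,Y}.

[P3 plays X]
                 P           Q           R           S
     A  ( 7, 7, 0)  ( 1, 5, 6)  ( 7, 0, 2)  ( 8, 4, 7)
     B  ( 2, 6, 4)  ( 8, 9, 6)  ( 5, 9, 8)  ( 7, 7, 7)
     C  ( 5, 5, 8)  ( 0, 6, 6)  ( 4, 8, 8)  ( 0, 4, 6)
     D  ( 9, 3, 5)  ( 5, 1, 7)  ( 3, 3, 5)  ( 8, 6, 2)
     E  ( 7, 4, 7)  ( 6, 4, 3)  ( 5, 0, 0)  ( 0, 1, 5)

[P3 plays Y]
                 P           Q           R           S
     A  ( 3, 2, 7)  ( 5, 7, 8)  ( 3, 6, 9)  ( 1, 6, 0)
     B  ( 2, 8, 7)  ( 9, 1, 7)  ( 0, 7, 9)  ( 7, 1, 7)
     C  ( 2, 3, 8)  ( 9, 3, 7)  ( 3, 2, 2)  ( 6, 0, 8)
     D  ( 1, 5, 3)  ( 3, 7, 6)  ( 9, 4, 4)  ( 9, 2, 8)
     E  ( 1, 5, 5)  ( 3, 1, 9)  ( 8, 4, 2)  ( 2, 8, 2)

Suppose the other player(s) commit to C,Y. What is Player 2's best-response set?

u_2(P vs C,Y) = 3
u_2(Q vs C,Y) = 3
u_2(R vs C,Y) = 2
u_2(S vs C,Y) = 0
max payoff 3 at {P,Q}

BR_2 = {P,Q}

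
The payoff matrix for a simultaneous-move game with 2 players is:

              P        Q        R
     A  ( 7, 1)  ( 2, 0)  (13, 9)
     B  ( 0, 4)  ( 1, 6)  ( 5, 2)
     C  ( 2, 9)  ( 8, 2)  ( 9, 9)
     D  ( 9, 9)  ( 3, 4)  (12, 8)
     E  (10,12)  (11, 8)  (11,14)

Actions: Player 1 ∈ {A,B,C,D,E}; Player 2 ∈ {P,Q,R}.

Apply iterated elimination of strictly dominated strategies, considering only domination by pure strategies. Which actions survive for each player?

P1 drop B (A beats it: P:7>0 Q:2>1 R:13>5)
P1 drop C (E beats it: P:10>2 Q:11>8 R:11>9)
P2 drop Q (P beats it: A:1>0 D:9>4 E:12>8)
P1→{A,D,E} P2→{P,R}

IESDS → P1:{A,D,E} P2:{P,R}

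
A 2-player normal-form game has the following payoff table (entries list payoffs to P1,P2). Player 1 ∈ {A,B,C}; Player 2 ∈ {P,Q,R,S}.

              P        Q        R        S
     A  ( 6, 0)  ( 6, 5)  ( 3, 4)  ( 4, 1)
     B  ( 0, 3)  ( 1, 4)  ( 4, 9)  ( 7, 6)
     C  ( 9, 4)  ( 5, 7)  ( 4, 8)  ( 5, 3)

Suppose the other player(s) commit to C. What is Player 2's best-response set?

BR_2 = {R}

u_2(P vs C) = 4
u_2(Q vs C) = 7
u_2(R vs C) = 8
u_2(S vs C) = 3
max payoff 8 at {R}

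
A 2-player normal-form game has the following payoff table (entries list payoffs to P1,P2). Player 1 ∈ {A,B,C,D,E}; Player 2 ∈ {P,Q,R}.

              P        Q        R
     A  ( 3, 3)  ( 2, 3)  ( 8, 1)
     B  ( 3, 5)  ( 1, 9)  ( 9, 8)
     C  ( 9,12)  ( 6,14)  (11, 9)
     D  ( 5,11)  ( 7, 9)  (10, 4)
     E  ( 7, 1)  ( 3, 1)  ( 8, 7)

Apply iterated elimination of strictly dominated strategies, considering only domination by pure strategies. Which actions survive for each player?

P1 drop A (C beats it: P:9>3 Q:6>2 R:11>8)
P1 drop B (C beats it: P:9>3 Q:6>1 R:11>9)
P1 drop E (C beats it: P:9>7 Q:6>3 R:11>8)
P2 drop R (P beats it: C:12>9 D:11>4)
P1→{C,D} P2→{P,Q}

IESDS → P1:{C,D} P2:{P,Q}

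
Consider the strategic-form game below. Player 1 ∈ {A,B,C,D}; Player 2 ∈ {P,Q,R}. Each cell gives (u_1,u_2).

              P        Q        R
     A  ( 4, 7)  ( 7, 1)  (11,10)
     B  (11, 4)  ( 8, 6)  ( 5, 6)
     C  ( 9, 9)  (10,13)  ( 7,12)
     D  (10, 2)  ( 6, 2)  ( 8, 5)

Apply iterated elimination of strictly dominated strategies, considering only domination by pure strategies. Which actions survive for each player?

P2 drop P (R beats it: A:10>7 B:6>4 C:12>9 D:5>2)
P1 drop B (C beats it: Q:10>8 R:7>5)
P1 drop D (A beats it: Q:7>6 R:11>8)
P1→{A,C} P2→{Q,R}

Remaining: P1:{A,C} P2:{Q,R}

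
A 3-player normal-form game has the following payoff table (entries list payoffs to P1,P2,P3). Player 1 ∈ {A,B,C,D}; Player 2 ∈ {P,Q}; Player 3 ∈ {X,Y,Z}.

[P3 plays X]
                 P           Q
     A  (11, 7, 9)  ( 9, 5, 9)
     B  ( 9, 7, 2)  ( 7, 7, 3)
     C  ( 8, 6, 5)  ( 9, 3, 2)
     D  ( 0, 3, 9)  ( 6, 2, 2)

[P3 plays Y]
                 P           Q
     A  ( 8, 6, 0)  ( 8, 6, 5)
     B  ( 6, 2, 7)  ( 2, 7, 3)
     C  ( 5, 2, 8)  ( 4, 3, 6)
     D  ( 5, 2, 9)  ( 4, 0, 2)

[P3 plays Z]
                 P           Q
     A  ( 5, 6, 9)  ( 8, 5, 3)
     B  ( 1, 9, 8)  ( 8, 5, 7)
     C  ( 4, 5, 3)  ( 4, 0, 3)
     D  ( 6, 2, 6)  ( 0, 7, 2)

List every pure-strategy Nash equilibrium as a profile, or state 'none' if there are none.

Nash profiles: (A,P,X)

(A,P,X): NE
(A,P,Y): not NE [P3→Z gives 9>0]
(A,P,Z): not NE [P1→D gives 6>5]
(A,Q,X): not NE [P2→P gives 7>5]
(A,Q,Y): not NE [P3→X gives 9>5]
(A,Q,Z): not NE [P2→P gives 6>5; P3→X gives 9>3]
(B,P,X): not NE [P1→A gives 11>9; P3→Z gives 8>2]
(B,P,Y): not NE [P1→A gives 8>6; P2→Q gives 7>2; P3→Z gives 8>7]
(B,P,Z): not NE [P1→D gives 6>1]
(B,Q,X): not NE [P1→C gives 9>7; P3→Z gives 7>3]
(B,Q,Y): not NE [P1→A gives 8>2; P3→Z gives 7>3]
(B,Q,Z): not NE [P2→P gives 9>5]
(C,P,X): not NE [P1→A gives 11>8; P3→Y gives 8>5]
(C,P,Y): not NE [P1→A gives 8>5; P2→Q gives 3>2]
(C,P,Z): not NE [P1→D gives 6>4; P3→Y gives 8>3]
(C,Q,X): not NE [P2→P gives 6>3; P3→Y gives 6>2]
(C,Q,Y): not NE [P1→A gives 8>4]
(C,Q,Z): not NE [P1→B gives 8>4; P2→P gives 5>0; P3→Y gives 6>3]
(D,P,X): not NE [P1→A gives 11>0]
(D,P,Y): not NE [P1→A gives 8>5]
(D,P,Z): not NE [P2→Q gives 7>2; P3→Y gives 9>6]
(D,Q,X): not NE [P1→C gives 9>6; P2→P gives 3>2]
(D,Q,Y): not NE [P1→A gives 8>4; P2→P gives 2>0]
(D,Q,Z): not NE [P1→B gives 8>0]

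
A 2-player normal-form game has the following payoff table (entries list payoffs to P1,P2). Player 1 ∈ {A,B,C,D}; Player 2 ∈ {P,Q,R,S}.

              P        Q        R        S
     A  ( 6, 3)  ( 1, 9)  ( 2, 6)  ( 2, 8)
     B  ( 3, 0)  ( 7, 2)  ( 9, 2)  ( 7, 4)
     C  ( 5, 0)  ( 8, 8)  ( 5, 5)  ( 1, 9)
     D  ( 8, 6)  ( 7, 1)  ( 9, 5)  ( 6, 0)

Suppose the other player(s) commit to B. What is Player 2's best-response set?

u_2(P vs B) = 0
u_2(Q vs B) = 2
u_2(R vs B) = 2
u_2(S vs B) = 4
max payoff 4 at {S}

P2 best: {S}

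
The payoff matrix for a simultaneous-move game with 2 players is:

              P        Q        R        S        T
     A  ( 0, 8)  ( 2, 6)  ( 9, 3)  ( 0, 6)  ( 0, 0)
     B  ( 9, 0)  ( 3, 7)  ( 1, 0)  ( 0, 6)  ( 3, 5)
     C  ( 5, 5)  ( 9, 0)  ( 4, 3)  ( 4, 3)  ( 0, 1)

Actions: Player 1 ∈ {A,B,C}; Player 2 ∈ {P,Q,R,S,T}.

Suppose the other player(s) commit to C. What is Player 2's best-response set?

u_2(P vs C) = 5
u_2(Q vs C) = 0
u_2(R vs C) = 3
u_2(S vs C) = 3
u_2(T vs C) = 1
max payoff 5 at {P}

P2 best: {P}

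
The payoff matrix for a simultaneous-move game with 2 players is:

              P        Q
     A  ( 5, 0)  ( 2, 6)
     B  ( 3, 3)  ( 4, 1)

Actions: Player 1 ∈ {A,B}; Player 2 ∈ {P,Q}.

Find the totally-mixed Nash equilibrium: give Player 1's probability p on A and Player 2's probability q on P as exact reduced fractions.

(p,q) = (1/4, 1/2)

P1 indiff ⇒ q·5+(1-q)·2 = q·3+(1-q)·4 ⇒ q(2) = (1-q)(2) ⇒ q = 1/2
P2 indiff ⇒ p·0+(1-p)·3 = p·6+(1-p)·1 ⇒ p(-6) = (1-p)(-2) ⇒ p = 1/4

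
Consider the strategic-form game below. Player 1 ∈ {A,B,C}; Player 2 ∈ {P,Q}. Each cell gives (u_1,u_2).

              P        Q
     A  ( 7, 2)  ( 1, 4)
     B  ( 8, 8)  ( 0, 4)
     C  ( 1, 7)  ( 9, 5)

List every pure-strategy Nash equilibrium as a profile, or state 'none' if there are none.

(A,P): not NE [P1→B gives 8>7; P2→Q gives 4>2]
(A,Q): not NE [P1→C gives 9>1]
(B,P): NE
(B,Q): not NE [P1→C gives 9>0; P2→P gives 8>4]
(C,P): not NE [P1→B gives 8>1]
(C,Q): not NE [P2→P gives 7>5]

PSNE = {(B,P)}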